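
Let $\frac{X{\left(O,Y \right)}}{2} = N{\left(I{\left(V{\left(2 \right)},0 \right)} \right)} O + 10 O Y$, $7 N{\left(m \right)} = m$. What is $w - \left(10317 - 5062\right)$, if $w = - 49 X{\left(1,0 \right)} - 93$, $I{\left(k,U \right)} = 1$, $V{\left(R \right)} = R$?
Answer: $-5362$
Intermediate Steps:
$N{\left(m \right)} = \frac{m}{7}$
$X{\left(O,Y \right)} = \frac{2 O}{7} + 20 O Y$ ($X{\left(O,Y \right)} = 2 \left(\frac{1}{7} \cdot 1 O + 10 O Y\right) = 2 \left(\frac{O}{7} + 10 O Y\right) = \frac{2 O}{7} + 20 O Y$)
$w = -107$ ($w = - 49 \cdot \frac{2}{7} \cdot 1 \left(1 + 70 \cdot 0\right) - 93 = - 49 \cdot \frac{2}{7} \cdot 1 \left(1 + 0\right) - 93 = - 49 \cdot \frac{2}{7} \cdot 1 \cdot 1 - 93 = \left(-49\right) \frac{2}{7} - 93 = -14 - 93 = -107$)
$w - \left(10317 - 5062\right) = -107 - \left(10317 - 5062\right) = -107 - 5255 = -5362$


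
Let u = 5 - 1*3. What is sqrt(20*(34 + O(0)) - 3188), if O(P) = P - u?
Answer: 14*I*sqrt(13) ≈ 50.478*I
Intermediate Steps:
u = 2 (u = 5 - 3 = 2)
O(P) = -2 + P (O(P) = P - 1*2 = P - 2 = -2 + P)
sqrt(20*(34 + O(0)) - 3188) = sqrt(20*(34 + (-2 + 0)) - 3188) = sqrt(20*(34 - 2) - 3188) = sqrt(20*32 - 3188) = sqrt(640 - 3188) = sqrt(-2548) = 14*I*sqrt(13)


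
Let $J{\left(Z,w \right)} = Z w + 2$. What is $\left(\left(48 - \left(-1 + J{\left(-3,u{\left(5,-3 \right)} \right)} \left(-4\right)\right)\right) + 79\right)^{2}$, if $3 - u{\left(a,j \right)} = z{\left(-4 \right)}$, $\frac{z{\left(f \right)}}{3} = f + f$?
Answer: $35344$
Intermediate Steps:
$z{\left(f \right)} = 6 f$ ($z{\left(f \right)} = 3 \left(f + f\right) = 3 \cdot 2 f = 6 f$)
$u{\left(a,j \right)} = 27$ ($u{\left(a,j \right)} = 3 - 6 \left(-4\right) = 3 - -24 = 3 + 24 = 27$)
$J{\left(Z,w \right)} = 2 + Z w$
$\left(\left(48 - \left(-1 + J{\left(-3,u{\left(5,-3 \right)} \right)} \left(-4\right)\right)\right) + 79\right)^{2} = \left(\left(48 - \left(-1 + \left(2 - 81\right) \left(-4\right)\right)\right) + 79\right)^{2} = \left(\left(48 - \left(-1 - -316\right)\right) + 79\right)^{2} = \left(\left(48 - \left(-1 + 316\right)\right) + 79\right)^{2} = \left(\left(48 - 315\right) + 79\right)^{2} = \left(-267 + 79\right)^{2} = \left(-188\right)^{2} = 35344$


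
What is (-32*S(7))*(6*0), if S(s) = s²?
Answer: 0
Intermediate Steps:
(-32*S(7))*(6*0) = (-32*7²)*(6*0) = -32*49*0 = -1568*0 = 0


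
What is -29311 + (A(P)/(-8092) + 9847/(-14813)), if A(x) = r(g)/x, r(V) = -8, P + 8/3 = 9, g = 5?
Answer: -16689102773652/569367281 ≈ -29312.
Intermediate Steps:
P = 19/3 (P = -8/3 + 9 = 19/3 ≈ 6.3333)
A(x) = -8/x
-29311 + (A(P)/(-8092) + 9847/(-14813)) = -29311 + (-8/19/3/(-8092) + 9847/(-14813)) = -29311 + (-8*3/19*(-1/8092) + 9847*(-1/14813)) = -29311 + (-24/19*(-1/8092) - 9847/14813) = -29311 + (6/38437 - 9847/14813) = -29311 - 378400261/569367281 = -16689102773652/569367281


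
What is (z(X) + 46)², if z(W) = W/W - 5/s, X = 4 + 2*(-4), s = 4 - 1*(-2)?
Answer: 76729/36 ≈ 2131.4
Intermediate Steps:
s = 6 (s = 4 + 2 = 6)
X = -4 (X = 4 - 8 = -4)
z(W) = ⅙ (z(W) = W/W - 5/6 = 1 - 5*⅙ = 1 - ⅚ = ⅙)
(z(X) + 46)² = (⅙ + 46)² = (277/6)² = 76729/36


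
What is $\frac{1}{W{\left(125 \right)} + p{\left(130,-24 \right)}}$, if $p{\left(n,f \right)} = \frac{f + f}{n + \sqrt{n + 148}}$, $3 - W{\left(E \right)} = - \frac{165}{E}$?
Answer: $\frac{1707475}{6734292} - \frac{625 \sqrt{278}}{3367146} \approx 0.25045$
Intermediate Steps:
$W{\left(E \right)} = 3 + \frac{165}{E}$ ($W{\left(E \right)} = 3 - - \frac{165}{E} = 3 + \frac{165}{E}$)
$p{\left(n,f \right)} = \frac{2 f}{n + \sqrt{148 + n}}$
$\frac{1}{W{\left(125 \right)} + p{\left(130,-24 \right)}} = \frac{1}{\left(3 + \frac{165}{125}\right) + 2 \left(-24\right) \frac{1}{130 + \sqrt{148 + 130}}} = \frac{1}{\left(3 + 165 \cdot \frac{1}{125}\right) + 2 \left(-24\right) \frac{1}{130 + \sqrt{278}}} = \frac{1}{\left(3 + \frac{33}{25}\right) - \frac{48}{130 + \sqrt{278}}} = \frac{1}{\frac{108}{25} - \frac{48}{130 + \sqrt{278}}}$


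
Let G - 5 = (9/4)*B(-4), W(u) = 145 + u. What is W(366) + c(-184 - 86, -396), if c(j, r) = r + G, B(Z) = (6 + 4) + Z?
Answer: 267/2 ≈ 133.50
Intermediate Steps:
B(Z) = 10 + Z
G = 37/2 (G = 5 + (9/4)*(10 - 4) = 5 + (9*(1/4))*6 = 5 + (9/4)*6 = 5 + 27/2 = 37/2 ≈ 18.500)
c(j, r) = 37/2 + r (c(j, r) = r + 37/2 = 37/2 + r)
W(366) + c(-184 - 86, -396) = (145 + 366) + (37/2 - 396) = 511 - 755/2 = 267/2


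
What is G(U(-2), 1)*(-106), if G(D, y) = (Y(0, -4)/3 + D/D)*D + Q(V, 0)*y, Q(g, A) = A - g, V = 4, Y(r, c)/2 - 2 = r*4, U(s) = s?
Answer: 2756/3 ≈ 918.67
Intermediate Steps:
Y(r, c) = 4 + 8*r (Y(r, c) = 4 + 2*(r*4) = 4 + 2*(4*r) = 4 + 8*r)
G(D, y) = -4*y + 7*D/3 (G(D, y) = ((4 + 8*0)/3 + D/D)*D + (0 - 1*4)*y = ((4 + 0)*(⅓) + 1)*D + (0 - 4)*y = (4*(⅓) + 1)*D - 4*y = (4/3 + 1)*D - 4*y = 7*D/3 - 4*y = -4*y + 7*D/3)
G(U(-2), 1)*(-106) = (-4*1 + (7/3)*(-2))*(-106) = (-4 - 14/3)*(-106) = -26/3*(-106) = 2756/3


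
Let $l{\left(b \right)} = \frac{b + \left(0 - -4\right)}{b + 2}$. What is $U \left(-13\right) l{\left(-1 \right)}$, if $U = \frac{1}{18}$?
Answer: $- \frac{13}{6} \approx -2.1667$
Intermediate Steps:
$U = \frac{1}{18} \approx 0.055556$
$l{\left(b \right)} = \frac{4 + b}{2 + b}$ ($l{\left(b \right)} = \frac{b + \left(0 + 4\right)}{2 + b} = \frac{b + 4}{2 + b} = \frac{4 + b}{2 + b}$)
$U \left(-13\right) l{\left(-1 \right)} = \frac{1}{18} \left(-13\right) \frac{4 - 1}{2 - 1} = - \frac{13 \cdot 1^{-1} \cdot 3}{18} = - \frac{13 \cdot 1 \cdot 3}{18} = \left(- \frac{13}{18}\right) 3 = - \frac{13}{6}$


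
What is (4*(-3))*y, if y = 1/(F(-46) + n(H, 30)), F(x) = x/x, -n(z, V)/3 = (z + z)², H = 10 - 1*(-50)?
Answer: 12/43199 ≈ 0.00027778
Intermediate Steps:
H = 60 (H = 10 + 50 = 60)
n(z, V) = -12*z² (n(z, V) = -3*(z + z)² = -3*4*z² = -12*z²)
F(x) = 1
y = -1/43199 (y = 1/(1 - 12*60²) = 1/(1 - 12*3600) = 1/(1 - 43200) = 1/(-43199) = -1/43199 ≈ -2.3149e-5)
(4*(-3))*y = (4*(-3))*(-1/43199) = -12*(-1/43199) = 12/43199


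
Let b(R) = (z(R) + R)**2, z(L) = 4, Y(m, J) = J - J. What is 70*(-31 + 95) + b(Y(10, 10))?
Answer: 4496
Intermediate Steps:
Y(m, J) = 0
b(R) = (4 + R)**2
70*(-31 + 95) + b(Y(10, 10)) = 70*(-31 + 95) + (4 + 0)**2 = 70*64 + 4**2 = 4480 + 16 = 4496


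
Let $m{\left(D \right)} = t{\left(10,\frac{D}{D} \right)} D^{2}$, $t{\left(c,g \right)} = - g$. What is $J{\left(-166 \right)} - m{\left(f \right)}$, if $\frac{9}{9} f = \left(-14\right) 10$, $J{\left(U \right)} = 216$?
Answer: $19816$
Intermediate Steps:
$f = -140$ ($f = \left(-14\right) 10 = -140$)
$m{\left(D \right)} = - D^{2}$ ($m{\left(D \right)} = - \frac{D}{D} D^{2} = \left(-1\right) 1 D^{2} = - D^{2}$)
$J{\left(-166 \right)} - m{\left(f \right)} = 216 - - \left(-140\right)^{2} = 216 - \left(-1\right) 19600 = 216 - -19600 = 216 + 19600 = 19816$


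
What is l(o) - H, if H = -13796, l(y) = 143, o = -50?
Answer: 13939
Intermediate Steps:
l(o) - H = 143 - 1*(-13796) = 143 + 13796 = 13939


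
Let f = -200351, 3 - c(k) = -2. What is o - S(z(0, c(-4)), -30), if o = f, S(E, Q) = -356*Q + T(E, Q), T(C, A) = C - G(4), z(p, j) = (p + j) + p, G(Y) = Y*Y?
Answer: -211020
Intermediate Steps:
c(k) = 5 (c(k) = 3 - 1*(-2) = 3 + 2 = 5)
G(Y) = Y**2
z(p, j) = j + 2*p (z(p, j) = (j + p) + p = j + 2*p)
T(C, A) = -16 + C (T(C, A) = C - 1*4**2 = C - 1*16 = C - 16 = -16 + C)
S(E, Q) = -16 + E - 356*Q (S(E, Q) = -356*Q + (-16 + E) = -16 + E - 356*Q)
o = -200351
o - S(z(0, c(-4)), -30) = -200351 - (-16 + (5 + 2*0) - 356*(-30)) = -200351 - (-16 + (5 + 0) + 10680) = -200351 - (-16 + 5 + 10680) = -200351 - 1*10669 = -200351 - 10669 = -211020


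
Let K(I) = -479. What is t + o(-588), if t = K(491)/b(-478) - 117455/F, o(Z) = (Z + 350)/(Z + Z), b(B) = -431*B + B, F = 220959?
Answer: -52696785271/158955695010 ≈ -0.33152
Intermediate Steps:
b(B) = -430*B
o(Z) = (350 + Z)/(2*Z) (o(Z) = (350 + Z)/((2*Z)) = (350 + Z)*(1/(2*Z)) = (350 + Z)/(2*Z))
t = -24247540061/45415912860 (t = -479/((-430*(-478))) - 117455/220959 = -479/205540 - 117455*1/220959 = -479*1/205540 - 117455/220959 = -479/205540 - 117455/220959 = -24247540061/45415912860 ≈ -0.53390)
t + o(-588) = -24247540061/45415912860 + (1/2)*(350 - 588)/(-588) = -24247540061/45415912860 + (1/2)*(-1/588)*(-238) = -24247540061/45415912860 + 17/84 = -52696785271/158955695010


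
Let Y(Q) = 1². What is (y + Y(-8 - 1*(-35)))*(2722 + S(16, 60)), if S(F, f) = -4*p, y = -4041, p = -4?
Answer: -11061520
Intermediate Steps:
Y(Q) = 1
S(F, f) = 16 (S(F, f) = -4*(-4) = 16)
(y + Y(-8 - 1*(-35)))*(2722 + S(16, 60)) = (-4041 + 1)*(2722 + 16) = -4040*2738 = -11061520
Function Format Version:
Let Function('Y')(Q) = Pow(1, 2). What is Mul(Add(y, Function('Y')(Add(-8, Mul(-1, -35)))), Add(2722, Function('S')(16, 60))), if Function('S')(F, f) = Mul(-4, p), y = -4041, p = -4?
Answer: -11061520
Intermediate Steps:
Function('Y')(Q) = 1
Function('S')(F, f) = 16 (Function('S')(F, f) = Mul(-4, -4) = 16)
Mul(Add(y, Function('Y')(Add(-8, Mul(-1, -35)))), Add(2722, Function('S')(16, 60))) = Mul(Add(-4041, 1), Add(2722, 16)) = Mul(-4040, 2738) = -11061520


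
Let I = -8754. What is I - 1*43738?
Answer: -52492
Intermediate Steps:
I - 1*43738 = -8754 - 1*43738 = -8754 - 43738 = -52492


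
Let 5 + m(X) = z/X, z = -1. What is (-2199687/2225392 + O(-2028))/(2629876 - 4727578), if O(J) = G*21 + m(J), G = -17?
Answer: 2423371481/14004627747552 ≈ 0.00017304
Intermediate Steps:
m(X) = -5 - 1/X
O(J) = -362 - 1/J (O(J) = -17*21 + (-5 - 1/J) = -357 + (-5 - 1/J) = -362 - 1/J)
(-2199687/2225392 + O(-2028))/(2629876 - 4727578) = (-2199687/2225392 + (-362 - 1/(-2028)))/(2629876 - 4727578) = (-2199687*1/2225392 + (-362 - 1*(-1/2028)))/(-2097702) = (-2199687/2225392 + (-362 + 1/2028))*(-1/2097702) = (-2199687/2225392 - 734135/2028)*(-1/2097702) = -2423371481/6676176*(-1/2097702) = 2423371481/14004627747552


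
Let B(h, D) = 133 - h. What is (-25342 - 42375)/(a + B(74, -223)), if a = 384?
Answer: -67717/443 ≈ -152.86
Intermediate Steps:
(-25342 - 42375)/(a + B(74, -223)) = (-25342 - 42375)/(384 + (133 - 1*74)) = -67717/(384 + (133 - 74)) = -67717/(384 + 59) = -67717/443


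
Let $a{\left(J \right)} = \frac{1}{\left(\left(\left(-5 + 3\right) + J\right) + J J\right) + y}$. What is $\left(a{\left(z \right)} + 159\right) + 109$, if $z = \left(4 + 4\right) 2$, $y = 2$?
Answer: $\frac{72897}{272} \approx 268.0$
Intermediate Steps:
$z = 16$ ($z = 8 \cdot 2 = 16$)
$a{\left(J \right)} = \frac{1}{J + J^{2}}$ ($a{\left(J \right)} = \frac{1}{\left(\left(\left(-5 + 3\right) + J\right) + J J\right) + 2} = \frac{1}{\left(\left(-2 + J\right) + J^{2}\right) + 2} = \frac{1}{\left(-2 + J + J^{2}\right) + 2} = \frac{1}{J + J^{2}}$)
$\left(a{\left(z \right)} + 159\right) + 109 = \left(\frac{1}{16 \left(1 + 16\right)} + 159\right) + 109 = \left(\frac{1}{16 \cdot 17} + 159\right) + 109 = \left(\frac{1}{16} \cdot \frac{1}{17} + 159\right) + 109 = \left(\frac{1}{272} + 159\right) + 109 = \frac{43249}{272} + 109 = \frac{72897}{272}$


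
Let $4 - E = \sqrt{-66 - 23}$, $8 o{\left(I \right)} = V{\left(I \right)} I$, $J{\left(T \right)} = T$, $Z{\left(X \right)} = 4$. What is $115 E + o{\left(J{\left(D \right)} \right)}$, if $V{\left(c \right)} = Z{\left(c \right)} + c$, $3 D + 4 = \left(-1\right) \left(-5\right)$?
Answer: $\frac{33133}{72} - 115 i \sqrt{89} \approx 460.18 - 1084.9 i$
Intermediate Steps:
$D = \frac{1}{3}$ ($D = - \frac{4}{3} + \frac{\left(-1\right) \left(-5\right)}{3} = - \frac{4}{3} + \frac{1}{3} \cdot 5 = - \frac{4}{3} + \frac{5}{3} = \frac{1}{3} \approx 0.33333$)
$V{\left(c \right)} = 4 + c$
$o{\left(I \right)} = \frac{I \left(4 + I\right)}{8}$ ($o{\left(I \right)} = \frac{\left(4 + I\right) I}{8} = \frac{I \left(4 + I\right)}{8}$)
$E = 4 - i \sqrt{89}$ ($E = 4 - \sqrt{-66 - 23} = 4 - \sqrt{-89} = 4 - i \sqrt{89} \approx 4.0 - 9.434 i$)
$115 E + o{\left(J{\left(D \right)} \right)} = 115 \left(4 - i \sqrt{89}\right) + \frac{1}{8} \cdot \frac{1}{3} \left(4 + \frac{1}{3}\right) = \left(460 - 115 i \sqrt{89}\right) + \frac{1}{8} \cdot \frac{1}{3} \cdot \frac{13}{3} = \left(460 - 115 i \sqrt{89}\right) + \frac{13}{72} = \frac{33133}{72} - 115 i \sqrt{89}$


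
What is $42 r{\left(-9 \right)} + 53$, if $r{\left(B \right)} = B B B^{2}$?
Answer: $275615$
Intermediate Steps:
$r{\left(B \right)} = B^{4}$ ($r{\left(B \right)} = B^{2} B^{2} = B^{4}$)
$42 r{\left(-9 \right)} + 53 = 42 \left(-9\right)^{4} + 53 = 42 \cdot 6561 + 53 = 275562 + 53 = 275615$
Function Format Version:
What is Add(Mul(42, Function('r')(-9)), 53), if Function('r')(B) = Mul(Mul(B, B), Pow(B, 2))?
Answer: 275615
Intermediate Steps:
Function('r')(B) = Pow(B, 4) (Function('r')(B) = Mul(Pow(B, 2), Pow(B, 2)) = Pow(B, 4))
Add(Mul(42, Function('r')(-9)), 53) = Add(Mul(42, Pow(-9, 4)), 53) = Add(Mul(42, 6561), 53) = Add(275562, 53) = 275615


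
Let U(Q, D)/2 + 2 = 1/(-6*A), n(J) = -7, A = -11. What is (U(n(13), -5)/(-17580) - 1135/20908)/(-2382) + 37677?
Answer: 68036723685090727/1805789304990 ≈ 37677.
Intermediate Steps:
U(Q, D) = -131/33 (U(Q, D) = -4 + 2/((-6*(-11))) = -4 + 2/66 = -4 + 2*(1/66) = -4 + 1/33 = -131/33)
(U(n(13), -5)/(-17580) - 1135/20908)/(-2382) + 37677 = (-131/33/(-17580) - 1135/20908)/(-2382) + 37677 = (-131/33*(-1/17580) - 1135*1/20908)*(-1/2382) + 37677 = (131/580140 - 1135/20908)*(-1/2382) + 37677 = -40982497/758097945*(-1/2382) + 37677 = 40982497/1805789304990 + 37677 = 68036723685090727/1805789304990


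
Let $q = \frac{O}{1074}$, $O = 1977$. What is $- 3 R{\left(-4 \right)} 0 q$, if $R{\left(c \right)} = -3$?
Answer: $0$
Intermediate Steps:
$q = \frac{659}{358}$ ($q = \frac{1977}{1074} = 1977 \cdot \frac{1}{1074} = \frac{659}{358} \approx 1.8408$)
$- 3 R{\left(-4 \right)} 0 q = \left(-3\right) \left(-3\right) 0 \cdot \frac{659}{358} = 9 \cdot 0 \cdot \frac{659}{358} = 0 \cdot \frac{659}{358} = 0$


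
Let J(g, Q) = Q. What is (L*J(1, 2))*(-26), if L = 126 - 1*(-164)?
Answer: -15080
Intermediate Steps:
L = 290 (L = 126 + 164 = 290)
(L*J(1, 2))*(-26) = (290*2)*(-26) = 580*(-26) = -15080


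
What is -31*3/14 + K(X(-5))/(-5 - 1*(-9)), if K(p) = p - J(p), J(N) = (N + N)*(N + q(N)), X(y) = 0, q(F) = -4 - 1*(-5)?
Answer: -93/14 ≈ -6.6429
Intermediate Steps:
q(F) = 1 (q(F) = -4 + 5 = 1)
J(N) = 2*N*(1 + N) (J(N) = (N + N)*(N + 1) = (2*N)*(1 + N) = 2*N*(1 + N))
K(p) = p - 2*p*(1 + p)
-31*3/14 + K(X(-5))/(-5 - 1*(-9)) = -31*3/14 + (0*(-1 - 2*0))/(-5 - 1*(-9)) = -93*1/14 + (0*(-1 + 0))/(-5 + 9) = -93/14 + (0*(-1))/4 = -93/14 + 0*(1/4) = -93/14 + 0 = -93/14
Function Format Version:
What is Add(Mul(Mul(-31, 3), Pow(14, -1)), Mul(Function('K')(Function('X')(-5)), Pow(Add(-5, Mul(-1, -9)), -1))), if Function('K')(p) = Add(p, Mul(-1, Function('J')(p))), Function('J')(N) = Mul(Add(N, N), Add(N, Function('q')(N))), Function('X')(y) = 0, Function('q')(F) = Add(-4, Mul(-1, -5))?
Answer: Rational(-93, 14) ≈ -6.6429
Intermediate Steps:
Function('q')(F) = 1 (Function('q')(F) = Add(-4, 5) = 1)
Function('J')(N) = Mul(2, N, Add(1, N)) (Function('J')(N) = Mul(Add(N, N), Add(N, 1)) = Mul(Mul(2, N), Add(1, N)) = Mul(2, N, Add(1, N)))
Function('K')(p) = Add(p, Mul(-2, p, Add(1, p))) (Function('K')(p) = Add(p, Mul(-1, Mul(2, p, Add(1, p)))) = Add(p, Mul(-2, p, Add(1, p))))
Add(Mul(Mul(-31, 3), Pow(14, -1)), Mul(Function('K')(Function('X')(-5)), Pow(Add(-5, Mul(-1, -9)), -1))) = Add(Mul(Mul(-31, 3), Pow(14, -1)), Mul(Mul(0, Add(-1, Mul(-2, 0))), Pow(Add(-5, Mul(-1, -9)), -1))) = Add(Mul(-93, Rational(1, 14)), Mul(Mul(0, Add(-1, 0)), Pow(Add(-5, 9), -1))) = Add(Rational(-93, 14), Mul(Mul(0, -1), Pow(4, -1))) = Add(Rational(-93, 14), Mul(0, Rational(1, 4))) = Add(Rational(-93, 14), 0) = Rational(-93, 14)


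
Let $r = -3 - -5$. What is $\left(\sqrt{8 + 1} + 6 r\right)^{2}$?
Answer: $225$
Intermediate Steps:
$r = 2$ ($r = -3 + 5 = 2$)
$\left(\sqrt{8 + 1} + 6 r\right)^{2} = \left(\sqrt{8 + 1} + 6 \cdot 2\right)^{2} = \left(\sqrt{9} + 12\right)^{2} = \left(3 + 12\right)^{2} = 15^{2} = 225$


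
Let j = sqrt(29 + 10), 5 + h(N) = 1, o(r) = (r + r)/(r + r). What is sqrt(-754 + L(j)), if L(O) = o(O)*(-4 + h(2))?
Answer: I*sqrt(762) ≈ 27.604*I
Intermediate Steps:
o(r) = 1 (o(r) = (2*r)/((2*r)) = (2*r)*(1/(2*r)) = 1)
h(N) = -4 (h(N) = -5 + 1 = -4)
j = sqrt(39) ≈ 6.2450
L(O) = -8 (L(O) = 1*(-4 - 4) = 1*(-8) = -8)
sqrt(-754 + L(j)) = sqrt(-754 - 8) = sqrt(-762) = I*sqrt(762)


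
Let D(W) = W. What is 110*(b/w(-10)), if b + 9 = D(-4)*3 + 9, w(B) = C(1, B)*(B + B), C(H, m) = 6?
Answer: 11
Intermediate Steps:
w(B) = 12*B (w(B) = 6*(B + B) = 6*(2*B) = 12*B)
b = -12 (b = -9 + (-4*3 + 9) = -9 + (-12 + 9) = -9 - 3 = -12)
110*(b/w(-10)) = 110*(-12/(12*(-10))) = 110*(-12/(-120)) = 110*(-12*(-1/120)) = 110*(1/10) = 11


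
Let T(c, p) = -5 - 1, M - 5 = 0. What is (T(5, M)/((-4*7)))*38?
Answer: 57/7 ≈ 8.1429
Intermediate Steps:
M = 5 (M = 5 + 0 = 5)
T(c, p) = -6
(T(5, M)/((-4*7)))*38 = (-6/(-4*7))*38 = (-6/(-28))*38 = -1/28*(-6)*38 = (3/14)*38 = 57/7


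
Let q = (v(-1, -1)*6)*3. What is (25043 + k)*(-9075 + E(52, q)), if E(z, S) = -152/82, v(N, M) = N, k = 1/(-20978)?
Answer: -195510291876003/860098 ≈ -2.2731e+8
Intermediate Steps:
k = -1/20978 ≈ -4.7669e-5
q = -18 (q = -1*6*3 = -6*3 = -18)
E(z, S) = -76/41 (E(z, S) = -152*1/82 = -76/41)
(25043 + k)*(-9075 + E(52, q)) = (25043 - 1/20978)*(-9075 - 76/41) = (525352053/20978)*(-372151/41) = -195510291876003/860098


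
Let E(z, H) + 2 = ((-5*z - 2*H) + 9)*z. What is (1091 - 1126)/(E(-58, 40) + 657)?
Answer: 5/1721 ≈ 0.0029053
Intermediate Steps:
E(z, H) = -2 + z*(9 - 5*z - 2*H) (E(z, H) = -2 + ((-5*z - 2*H) + 9)*z = -2 + (9 - 5*z - 2*H)*z = -2 + z*(9 - 5*z - 2*H))
(1091 - 1126)/(E(-58, 40) + 657) = (1091 - 1126)/((-2 - 5*(-58)**2 + 9*(-58) - 2*40*(-58)) + 657) = -35/((-2 - 5*3364 - 522 + 4640) + 657) = -35/((-2 - 16820 - 522 + 4640) + 657) = -35/(-12704 + 657) = -35/(-12047) = -35*(-1/12047) = 5/1721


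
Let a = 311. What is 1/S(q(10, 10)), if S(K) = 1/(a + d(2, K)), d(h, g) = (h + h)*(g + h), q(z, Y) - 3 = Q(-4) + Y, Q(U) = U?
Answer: 355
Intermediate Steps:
q(z, Y) = -1 + Y (q(z, Y) = 3 + (-4 + Y) = -1 + Y)
d(h, g) = 2*h*(g + h) (d(h, g) = (2*h)*(g + h) = 2*h*(g + h))
S(K) = 1/(319 + 4*K) (S(K) = 1/(311 + 2*2*(K + 2)) = 1/(311 + 2*2*(2 + K)) = 1/(311 + (8 + 4*K)) = 1/(319 + 4*K))
1/S(q(10, 10)) = 1/(1/(319 + 4*(-1 + 10))) = 1/(1/(319 + 4*9)) = 1/(1/(319 + 36)) = 1/(1/355) = 355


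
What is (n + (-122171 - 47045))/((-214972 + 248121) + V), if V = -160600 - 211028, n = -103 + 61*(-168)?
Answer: 179567/338479 ≈ 0.53051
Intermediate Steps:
n = -10351 (n = -103 - 10248 = -10351)
V = -371628
(n + (-122171 - 47045))/((-214972 + 248121) + V) = (-10351 + (-122171 - 47045))/((-214972 + 248121) - 371628) = (-10351 - 169216)/(33149 - 371628) = -179567/(-338479) = -179567*(-1/338479) = 179567/338479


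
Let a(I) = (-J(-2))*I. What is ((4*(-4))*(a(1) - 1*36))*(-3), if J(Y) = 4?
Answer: -1920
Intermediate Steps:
a(I) = -4*I (a(I) = (-1*4)*I = -4*I)
((4*(-4))*(a(1) - 1*36))*(-3) = ((4*(-4))*(-4*1 - 1*36))*(-3) = -16*(-4 - 36)*(-3) = -16*(-40)*(-3) = 640*(-3) = -1920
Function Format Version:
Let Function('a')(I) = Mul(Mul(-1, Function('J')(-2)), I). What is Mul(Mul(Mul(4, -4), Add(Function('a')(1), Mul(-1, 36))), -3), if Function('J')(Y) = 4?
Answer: -1920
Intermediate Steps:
Function('a')(I) = Mul(-4, I) (Function('a')(I) = Mul(Mul(-1, 4), I) = Mul(-4, I))
Mul(Mul(Mul(4, -4), Add(Function('a')(1), Mul(-1, 36))), -3) = Mul(Mul(Mul(4, -4), Add(Mul(-4, 1), Mul(-1, 36))), -3) = Mul(Mul(-16, Add(-4, -36)), -3) = Mul(Mul(-16, -40), -3) = Mul(640, -3) = -1920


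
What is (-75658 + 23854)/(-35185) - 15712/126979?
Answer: 6025193396/4467756115 ≈ 1.3486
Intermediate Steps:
(-75658 + 23854)/(-35185) - 15712/126979 = -51804*(-1/35185) - 15712*1/126979 = 51804/35185 - 15712/126979 = 6025193396/4467756115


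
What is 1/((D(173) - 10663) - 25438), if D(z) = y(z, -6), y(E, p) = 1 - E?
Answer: -1/36273 ≈ -2.7569e-5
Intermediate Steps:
D(z) = 1 - z
1/((D(173) - 10663) - 25438) = 1/(((1 - 1*173) - 10663) - 25438) = 1/(((1 - 173) - 10663) - 25438) = 1/((-172 - 10663) - 25438) = 1/(-10835 - 25438) = 1/(-36273) = -1/36273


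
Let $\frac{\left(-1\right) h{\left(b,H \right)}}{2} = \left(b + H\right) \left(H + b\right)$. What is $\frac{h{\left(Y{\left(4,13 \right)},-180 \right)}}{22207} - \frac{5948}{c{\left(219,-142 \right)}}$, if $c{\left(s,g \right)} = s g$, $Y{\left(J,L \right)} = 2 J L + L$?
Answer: $- \frac{57384344}{345296643} \approx -0.16619$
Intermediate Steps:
$Y{\left(J,L \right)} = L + 2 J L$ ($Y{\left(J,L \right)} = 2 J L + L = L + 2 J L$)
$h{\left(b,H \right)} = - 2 \left(H + b\right)^{2}$ ($h{\left(b,H \right)} = - 2 \left(b + H\right) \left(H + b\right) = - 2 \left(H + b\right) \left(H + b\right) = - 2 \left(H + b\right)^{2}$)
$c{\left(s,g \right)} = g s$
$\frac{h{\left(Y{\left(4,13 \right)},-180 \right)}}{22207} - \frac{5948}{c{\left(219,-142 \right)}} = \frac{\left(-2\right) \left(-180 + 13 \left(1 + 2 \cdot 4\right)\right)^{2}}{22207} - \frac{5948}{\left(-142\right) 219} = - 2 \left(-180 + 13 \left(1 + 8\right)\right)^{2} \cdot \frac{1}{22207} - \frac{5948}{-31098} = - 2 \left(-180 + 13 \cdot 9\right)^{2} \cdot \frac{1}{22207} - - \frac{2974}{15549} = - 2 \left(-180 + 117\right)^{2} \cdot \frac{1}{22207} + \frac{2974}{15549} = - 2 \left(-63\right)^{2} \cdot \frac{1}{22207} + \frac{2974}{15549} = \left(-2\right) 3969 \cdot \frac{1}{22207} + \frac{2974}{15549} = \left(-7938\right) \frac{1}{22207} + \frac{2974}{15549} = - \frac{7938}{22207} + \frac{2974}{15549} = - \frac{57384344}{345296643}$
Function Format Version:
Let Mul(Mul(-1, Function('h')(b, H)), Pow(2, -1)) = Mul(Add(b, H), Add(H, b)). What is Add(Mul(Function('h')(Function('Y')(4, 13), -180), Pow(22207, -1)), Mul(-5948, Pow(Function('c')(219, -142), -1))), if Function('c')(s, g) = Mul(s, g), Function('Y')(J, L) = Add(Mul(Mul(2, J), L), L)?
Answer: Rational(-57384344, 345296643) ≈ -0.16619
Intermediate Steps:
Function('Y')(J, L) = Add(L, Mul(2, J, L)) (Function('Y')(J, L) = Add(Mul(2, J, L), L) = Add(L, Mul(2, J, L)))
Function('h')(b, H) = Mul(-2, Pow(Add(H, b), 2)) (Function('h')(b, H) = Mul(-2, Mul(Add(b, H), Add(H, b))) = Mul(-2, Mul(Add(H, b), Add(H, b))) = Mul(-2, Pow(Add(H, b), 2)))
Function('c')(s, g) = Mul(g, s)
Add(Mul(Function('h')(Function('Y')(4, 13), -180), Pow(22207, -1)), Mul(-5948, Pow(Function('c')(219, -142), -1))) = Add(Mul(Mul(-2, Pow(Add(-180, Mul(13, Add(1, Mul(2, 4)))), 2)), Pow(22207, -1)), Mul(-5948, Pow(Mul(-142, 219), -1))) = Add(Mul(Mul(-2, Pow(Add(-180, Mul(13, Add(1, 8))), 2)), Rational(1, 22207)), Mul(-5948, Pow(-31098, -1))) = Add(Mul(Mul(-2, Pow(Add(-180, Mul(13, 9)), 2)), Rational(1, 22207)), Mul(-5948, Rational(-1, 31098))) = Add(Mul(Mul(-2, Pow(Add(-180, 117), 2)), Rational(1, 22207)), Rational(2974, 15549)) = Add(Mul(Mul(-2, Pow(-63, 2)), Rational(1, 22207)), Rational(2974, 15549)) = Add(Mul(Mul(-2, 3969), Rational(1, 22207)), Rational(2974, 15549)) = Add(Mul(-7938, Rational(1, 22207)), Rational(2974, 15549)) = Add(Rational(-7938, 22207), Rational(2974, 15549)) = Rational(-57384344, 345296643)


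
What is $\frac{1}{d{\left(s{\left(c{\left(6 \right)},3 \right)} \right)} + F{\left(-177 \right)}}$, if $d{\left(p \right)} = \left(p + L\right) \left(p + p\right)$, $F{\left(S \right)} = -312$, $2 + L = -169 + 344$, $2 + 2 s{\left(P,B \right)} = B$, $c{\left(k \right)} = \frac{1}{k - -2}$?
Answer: $- \frac{2}{277} \approx -0.0072202$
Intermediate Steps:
$c{\left(k \right)} = \frac{1}{2 + k}$ ($c{\left(k \right)} = \frac{1}{k + \left(-2 + 4\right)} = \frac{1}{k + 2} = \frac{1}{2 + k}$)
$s{\left(P,B \right)} = -1 + \frac{B}{2}$
$L = 173$ ($L = -2 + \left(-169 + 344\right) = -2 + 175 = 173$)
$d{\left(p \right)} = 2 p \left(173 + p\right)$ ($d{\left(p \right)} = \left(p + 173\right) \left(p + p\right) = \left(173 + p\right) 2 p = 2 p \left(173 + p\right)$)
$\frac{1}{d{\left(s{\left(c{\left(6 \right)},3 \right)} \right)} + F{\left(-177 \right)}} = \frac{1}{2 \left(-1 + \frac{1}{2} \cdot 3\right) \left(173 + \left(-1 + \frac{1}{2} \cdot 3\right)\right) - 312} = \frac{1}{2 \left(-1 + \frac{3}{2}\right) \left(173 + \left(-1 + \frac{3}{2}\right)\right) - 312} = \frac{1}{2 \cdot \frac{1}{2} \left(173 + \frac{1}{2}\right) - 312} = \frac{1}{2 \cdot \frac{1}{2} \cdot \frac{347}{2} - 312} = \frac{1}{\frac{347}{2} - 312} = \frac{1}{- \frac{277}{2}} = - \frac{2}{277}$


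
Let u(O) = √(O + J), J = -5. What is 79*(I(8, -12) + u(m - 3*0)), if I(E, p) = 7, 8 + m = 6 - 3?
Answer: 553 + 79*I*√10 ≈ 553.0 + 249.82*I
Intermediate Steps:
m = -5 (m = -8 + (6 - 3) = -8 + 3 = -5)
u(O) = √(-5 + O) (u(O) = √(O - 5) = √(-5 + O))
79*(I(8, -12) + u(m - 3*0)) = 79*(7 + √(-5 + (-5 - 3*0))) = 79*(7 + √(-5 + (-5 + 0))) = 79*(7 + √(-5 - 5)) = 79*(7 + √(-10)) = 79*(7 + I*√10) = 553 + 79*I*√10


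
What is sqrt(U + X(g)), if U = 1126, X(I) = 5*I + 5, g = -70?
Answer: sqrt(781) ≈ 27.946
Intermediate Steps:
X(I) = 5 + 5*I
sqrt(U + X(g)) = sqrt(1126 + (5 + 5*(-70))) = sqrt(1126 + (5 - 350)) = sqrt(1126 - 345) = sqrt(781)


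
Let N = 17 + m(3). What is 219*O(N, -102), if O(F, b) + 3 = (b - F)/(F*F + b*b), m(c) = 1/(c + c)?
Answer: -253985031/385153 ≈ -659.44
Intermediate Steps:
m(c) = 1/(2*c)
N = 103/6 (N = 17 + (½)/3 = 17 + (½)*(⅓) = 17 + ⅙ = 103/6 ≈ 17.167)
O(F, b) = -3 + (b - F)/(F² + b²) (O(F, b) = -3 + (b - F)/(F*F + b*b) = -3 + (b - F)/(F² + b²))
219*O(N, -102) = 219*((-102 - 1*103/6 - 3*(103/6)² - 3*(-102)²)/((103/6)² + (-102)²)) = 219*((-102 - 103/6 - 3*10609/36 - 3*10404)/(10609/36 + 10404)) = 219*((-102 - 103/6 - 10609/12 - 31212)/(385153/36)) = 219*((36/385153)*(-128861/4)) = 219*(-1159749/385153) = -253985031/385153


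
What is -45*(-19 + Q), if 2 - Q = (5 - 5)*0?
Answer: 765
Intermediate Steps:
Q = 2 (Q = 2 - (5 - 5)*0 = 2 - 0*0 = 2 - 1*0 = 2 + 0 = 2)
-45*(-19 + Q) = -45*(-19 + 2) = -45*(-17) = 765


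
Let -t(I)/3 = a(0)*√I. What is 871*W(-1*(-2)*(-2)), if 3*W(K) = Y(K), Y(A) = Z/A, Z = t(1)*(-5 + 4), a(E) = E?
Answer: 0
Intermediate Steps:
t(I) = 0 (t(I) = -0*√I = -3*0 = 0)
Z = 0 (Z = 0*(-5 + 4) = 0*(-1) = 0)
Y(A) = 0 (Y(A) = 0/A = 0)
W(K) = 0 (W(K) = (⅓)*0 = 0)
871*W(-1*(-2)*(-2)) = 871*0 = 0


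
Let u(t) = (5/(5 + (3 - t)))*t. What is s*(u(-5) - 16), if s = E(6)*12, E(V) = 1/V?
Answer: -466/13 ≈ -35.846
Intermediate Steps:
E(V) = 1/V
u(t) = 5*t/(8 - t) (u(t) = (5/(8 - t))*t = 5*t/(8 - t))
s = 2 (s = 12/6 = (⅙)*12 = 2)
s*(u(-5) - 16) = 2*(-5*(-5)/(-8 - 5) - 16) = 2*(-5*(-5)/(-13) - 16) = 2*(-5*(-5)*(-1/13) - 16) = 2*(-25/13 - 16) = 2*(-233/13) = -466/13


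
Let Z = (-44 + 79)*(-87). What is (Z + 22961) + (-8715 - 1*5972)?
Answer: 5229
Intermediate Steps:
Z = -3045 (Z = 35*(-87) = -3045)
(Z + 22961) + (-8715 - 1*5972) = (-3045 + 22961) + (-8715 - 1*5972) = 19916 + (-8715 - 5972) = 19916 - 14687 = 5229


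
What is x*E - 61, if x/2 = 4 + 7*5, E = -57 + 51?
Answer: -529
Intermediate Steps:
E = -6
x = 78 (x = 2*(4 + 7*5) = 2*(4 + 35) = 2*39 = 78)
x*E - 61 = 78*(-6) - 61 = -468 - 61 = -529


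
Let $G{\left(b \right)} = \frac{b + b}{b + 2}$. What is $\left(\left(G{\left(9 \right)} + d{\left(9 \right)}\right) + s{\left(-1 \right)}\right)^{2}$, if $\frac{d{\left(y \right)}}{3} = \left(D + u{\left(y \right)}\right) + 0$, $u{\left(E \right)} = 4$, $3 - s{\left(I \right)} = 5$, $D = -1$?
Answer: $\frac{9025}{121} \approx 74.587$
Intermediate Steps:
$s{\left(I \right)} = -2$ ($s{\left(I \right)} = 3 - 5 = -2$)
$d{\left(y \right)} = 9$ ($d{\left(y \right)} = 3 \left(\left(-1 + 4\right) + 0\right) = 3 \left(3 + 0\right) = 3 \cdot 3 = 9$)
$G{\left(b \right)} = \frac{2 b}{2 + b}$
$\left(\left(G{\left(9 \right)} + d{\left(9 \right)}\right) + s{\left(-1 \right)}\right)^{2} = \left(\left(2 \cdot 9 \frac{1}{2 + 9} + 9\right) - 2\right)^{2} = \left(\left(2 \cdot 9 \cdot \frac{1}{11} + 9\right) - 2\right)^{2} = \left(\left(\frac{18}{11} + 9\right) - 2\right)^{2} = \left(\frac{117}{11} - 2\right)^{2} = \left(\frac{95}{11}\right)^{2} = \frac{9025}{121}$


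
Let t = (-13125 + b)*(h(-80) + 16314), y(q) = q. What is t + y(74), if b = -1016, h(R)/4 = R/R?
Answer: -230752764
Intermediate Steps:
h(R) = 4 (h(R) = 4*(R/R) = 4*1 = 4)
t = -230752838 (t = (-13125 - 1016)*(4 + 16314) = -14141*16318 = -230752838)
t + y(74) = -230752838 + 74 = -230752764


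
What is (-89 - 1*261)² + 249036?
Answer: 371536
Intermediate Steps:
(-89 - 1*261)² + 249036 = (-89 - 261)² + 249036 = (-350)² + 249036 = 122500 + 249036 = 371536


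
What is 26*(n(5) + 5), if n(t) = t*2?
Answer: 390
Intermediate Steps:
n(t) = 2*t
26*(n(5) + 5) = 26*(2*5 + 5) = 26*(10 + 5) = 26*15 = 390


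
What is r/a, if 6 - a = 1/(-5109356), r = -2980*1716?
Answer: -26127611590080/30656137 ≈ -8.5228e+5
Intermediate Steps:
r = -5113680
a = 30656137/5109356 (a = 6 - 1/(-5109356) = 6 - 1*(-1/5109356) = 6 + 1/5109356 = 30656137/5109356 ≈ 6.0000)
r/a = -5113680/30656137/5109356 = -5113680*5109356/30656137 = -26127611590080/30656137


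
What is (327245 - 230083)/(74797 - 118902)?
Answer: -97162/44105 ≈ -2.2030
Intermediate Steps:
(327245 - 230083)/(74797 - 118902) = 97162/(-44105) = 97162*(-1/44105) = -97162/44105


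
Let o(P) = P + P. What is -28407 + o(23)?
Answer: -28361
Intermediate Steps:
o(P) = 2*P
-28407 + o(23) = -28407 + 2*23 = -28407 + 46 = -28361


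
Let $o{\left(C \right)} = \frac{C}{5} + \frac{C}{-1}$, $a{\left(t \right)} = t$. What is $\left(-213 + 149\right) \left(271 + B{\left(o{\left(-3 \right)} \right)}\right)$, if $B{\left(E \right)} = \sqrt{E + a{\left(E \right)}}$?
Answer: $-17344 - \frac{128 \sqrt{30}}{5} \approx -17484.0$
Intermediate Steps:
$o{\left(C \right)} = - \frac{4 C}{5}$ ($o{\left(C \right)} = C \frac{1}{5} + C \left(-1\right) = \frac{C}{5} - C = - \frac{4 C}{5}$)
$B{\left(E \right)} = \sqrt{2} \sqrt{E}$ ($B{\left(E \right)} = \sqrt{E + E} = \sqrt{2 E} = \sqrt{2} \sqrt{E}$)
$\left(-213 + 149\right) \left(271 + B{\left(o{\left(-3 \right)} \right)}\right) = \left(-213 + 149\right) \left(271 + \sqrt{2} \sqrt{\left(- \frac{4}{5}\right) \left(-3\right)}\right) = - 64 \left(271 + \sqrt{2} \sqrt{\frac{12}{5}}\right) = - 64 \left(271 + \sqrt{2} \frac{2 \sqrt{15}}{5}\right) = - 64 \left(271 + \frac{2 \sqrt{30}}{5}\right) = -17344 - \frac{128 \sqrt{30}}{5}$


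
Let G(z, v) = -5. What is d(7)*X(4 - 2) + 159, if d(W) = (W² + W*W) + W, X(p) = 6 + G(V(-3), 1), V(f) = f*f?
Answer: 264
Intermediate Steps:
V(f) = f²
X(p) = 1 (X(p) = 6 - 5 = 1)
d(W) = W + 2*W² (d(W) = (W² + W²) + W = 2*W² + W = W + 2*W²)
d(7)*X(4 - 2) + 159 = (7*(1 + 2*7))*1 + 159 = (7*(1 + 14))*1 + 159 = (7*15)*1 + 159 = 105*1 + 159 = 105 + 159 = 264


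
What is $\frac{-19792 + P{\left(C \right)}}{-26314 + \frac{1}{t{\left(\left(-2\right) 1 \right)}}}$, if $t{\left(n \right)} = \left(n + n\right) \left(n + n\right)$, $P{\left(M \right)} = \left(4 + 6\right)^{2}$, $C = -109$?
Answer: $\frac{105024}{140341} \approx 0.74835$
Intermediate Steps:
$P{\left(M \right)} = 100$ ($P{\left(M \right)} = 10^{2} = 100$)
$t{\left(n \right)} = 4 n^{2}$ ($t{\left(n \right)} = 2 n 2 n = 4 n^{2}$)
$\frac{-19792 + P{\left(C \right)}}{-26314 + \frac{1}{t{\left(\left(-2\right) 1 \right)}}} = \frac{-19792 + 100}{-26314 + \frac{1}{4 \left(\left(-2\right) 1\right)^{2}}} = - \frac{19692}{-26314 + \frac{1}{4 \left(-2\right)^{2}}} = - \frac{19692}{-26314 + \frac{1}{4 \cdot 4}} = - \frac{19692}{-26314 + \frac{1}{16}} = - \frac{19692}{- \frac{421023}{16}} = \left(-19692\right) \left(- \frac{16}{421023}\right) = \frac{105024}{140341}$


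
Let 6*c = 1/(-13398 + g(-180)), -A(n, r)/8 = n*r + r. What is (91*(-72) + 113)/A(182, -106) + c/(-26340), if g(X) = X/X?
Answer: -568043712089/13690215316080 ≈ -0.041493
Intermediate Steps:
g(X) = 1
A(n, r) = -8*r - 8*n*r (A(n, r) = -8*(n*r + r) = -8*(r + n*r) = -8*r - 8*n*r)
c = -1/80382 (c = 1/(6*(-13398 + 1)) = (1/6)/(-13397) = (1/6)*(-1/13397) = -1/80382 ≈ -1.2441e-5)
(91*(-72) + 113)/A(182, -106) + c/(-26340) = (91*(-72) + 113)/((-8*(-106)*(1 + 182))) - 1/80382/(-26340) = (-6552 + 113)/((-8*(-106)*183)) - 1/80382*(-1/26340) = -6439/155184 + 1/2117261880 = -568043712089/13690215316080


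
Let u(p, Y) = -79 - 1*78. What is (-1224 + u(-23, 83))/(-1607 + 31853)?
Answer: -1381/30246 ≈ -0.045659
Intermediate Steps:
u(p, Y) = -157 (u(p, Y) = -79 - 78 = -157)
(-1224 + u(-23, 83))/(-1607 + 31853) = (-1224 - 157)/(-1607 + 31853) = -1381/30246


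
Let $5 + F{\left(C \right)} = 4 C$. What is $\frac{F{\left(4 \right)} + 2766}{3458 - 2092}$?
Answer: $\frac{2777}{1366} \approx 2.0329$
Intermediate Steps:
$F{\left(C \right)} = -5 + 4 C$
$\frac{F{\left(4 \right)} + 2766}{3458 - 2092} = \frac{\left(-5 + 4 \cdot 4\right) + 2766}{3458 - 2092} = \frac{\left(-5 + 16\right) + 2766}{1366} = \left(11 + 2766\right) \frac{1}{1366} = 2777 \cdot \frac{1}{1366} = \frac{2777}{1366}$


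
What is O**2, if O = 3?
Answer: 9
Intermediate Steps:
O**2 = 3**2 = 9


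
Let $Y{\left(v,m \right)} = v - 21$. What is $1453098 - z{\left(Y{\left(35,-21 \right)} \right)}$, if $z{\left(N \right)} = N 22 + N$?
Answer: $1452776$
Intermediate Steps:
$Y{\left(v,m \right)} = -21 + v$
$z{\left(N \right)} = 23 N$ ($z{\left(N \right)} = 22 N + N = 23 N$)
$1453098 - z{\left(Y{\left(35,-21 \right)} \right)} = 1453098 - 23 \left(-21 + 35\right) = 1453098 - 23 \cdot 14 = 1453098 - 322 = 1452776$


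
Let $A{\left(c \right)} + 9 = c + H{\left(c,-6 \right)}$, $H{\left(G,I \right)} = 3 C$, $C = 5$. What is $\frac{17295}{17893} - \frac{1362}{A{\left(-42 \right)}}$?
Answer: $\frac{4165481}{107358} \approx 38.8$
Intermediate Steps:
$H{\left(G,I \right)} = 15$ ($H{\left(G,I \right)} = 3 \cdot 5 = 15$)
$A{\left(c \right)} = 6 + c$ ($A{\left(c \right)} = -9 + \left(c + 15\right) = -9 + \left(15 + c\right) = 6 + c$)
$\frac{17295}{17893} - \frac{1362}{A{\left(-42 \right)}} = \frac{17295}{17893} - \frac{1362}{6 - 42} = 17295 \cdot \frac{1}{17893} - \frac{1362}{-36} = \frac{17295}{17893} - - \frac{227}{6} = \frac{17295}{17893} + \frac{227}{6} = \frac{4165481}{107358}$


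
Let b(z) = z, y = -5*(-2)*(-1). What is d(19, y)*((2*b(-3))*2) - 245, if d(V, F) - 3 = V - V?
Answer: -281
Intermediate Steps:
y = -10 (y = 10*(-1) = -10)
d(V, F) = 3 (d(V, F) = 3 + (V - V) = 3 + 0 = 3)
d(19, y)*((2*b(-3))*2) - 245 = 3*((2*(-3))*2) - 245 = 3*(-6*2) - 245 = 3*(-12) - 245 = -36 - 245 = -281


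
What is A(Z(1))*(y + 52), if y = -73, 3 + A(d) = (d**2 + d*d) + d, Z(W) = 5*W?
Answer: -1092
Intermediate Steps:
A(d) = -3 + d + 2*d**2 (A(d) = -3 + ((d**2 + d*d) + d) = -3 + ((d**2 + d**2) + d) = -3 + (2*d**2 + d) = -3 + (d + 2*d**2) = -3 + d + 2*d**2)
A(Z(1))*(y + 52) = (-3 + 5*1 + 2*(5*1)**2)*(-73 + 52) = (-3 + 5 + 2*5**2)*(-21) = (-3 + 5 + 2*25)*(-21) = (-3 + 5 + 50)*(-21) = 52*(-21) = -1092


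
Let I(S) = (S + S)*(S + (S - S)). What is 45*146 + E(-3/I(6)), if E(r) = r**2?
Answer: 3784321/576 ≈ 6570.0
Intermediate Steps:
I(S) = 2*S**2 (I(S) = (2*S)*(S + 0) = (2*S)*S = 2*S**2)
45*146 + E(-3/I(6)) = 45*146 + (-3/(2*6**2))**2 = 6570 + (-3/(2*36))**2 = 6570 + (-3/72)**2 = 6570 + (-3*1/72)**2 = 6570 + (-1/24)**2 = 6570 + 1/576 = 3784321/576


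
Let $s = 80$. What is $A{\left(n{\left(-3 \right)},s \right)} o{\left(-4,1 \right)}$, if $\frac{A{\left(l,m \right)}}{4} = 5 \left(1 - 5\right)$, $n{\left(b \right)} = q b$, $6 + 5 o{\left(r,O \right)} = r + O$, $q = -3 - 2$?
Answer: $144$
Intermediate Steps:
$q = -5$
$o{\left(r,O \right)} = - \frac{6}{5} + \frac{O}{5} + \frac{r}{5}$ ($o{\left(r,O \right)} = - \frac{6}{5} + \frac{r + O}{5} = - \frac{6}{5} + \frac{O + r}{5} = - \frac{6}{5} + \left(\frac{O}{5} + \frac{r}{5}\right) = - \frac{6}{5} + \frac{O}{5} + \frac{r}{5}$)
$n{\left(b \right)} = - 5 b$
$A{\left(l,m \right)} = -80$ ($A{\left(l,m \right)} = 4 \cdot 5 \left(1 - 5\right) = 4 \cdot 5 \left(-4\right) = 4 \left(-20\right) = -80$)
$A{\left(n{\left(-3 \right)},s \right)} o{\left(-4,1 \right)} = - 80 \left(- \frac{6}{5} + \frac{1}{5} \cdot 1 + \frac{1}{5} \left(-4\right)\right) = - 80 \left(- \frac{6}{5} + \frac{1}{5} - \frac{4}{5}\right) = \left(-80\right) \left(- \frac{9}{5}\right) = 144$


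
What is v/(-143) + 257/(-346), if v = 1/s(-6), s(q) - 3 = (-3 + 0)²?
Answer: -220679/296868 ≈ -0.74336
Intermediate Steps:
s(q) = 12 (s(q) = 3 + (-3 + 0)² = 3 + (-3)² = 3 + 9 = 12)
v = 1/12 ≈ 0.083333
v/(-143) + 257/(-346) = (1/12)/(-143) + 257/(-346) = (1/12)*(-1/143) + 257*(-1/346) = -1/1716 - 257/346 = -220679/296868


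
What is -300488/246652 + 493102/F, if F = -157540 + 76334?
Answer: -18253252879/2503702789 ≈ -7.2905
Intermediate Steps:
F = -81206
-300488/246652 + 493102/F = -300488/246652 + 493102/(-81206) = -300488*1/246652 + 493102*(-1/81206) = -75122/61663 - 246551/40603 = -18253252879/2503702789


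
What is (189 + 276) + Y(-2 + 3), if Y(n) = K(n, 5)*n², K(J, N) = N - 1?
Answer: 469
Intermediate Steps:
K(J, N) = -1 + N
Y(n) = 4*n² (Y(n) = (-1 + 5)*n² = 4*n²)
(189 + 276) + Y(-2 + 3) = (189 + 276) + 4*(-2 + 3)² = 465 + 4*1² = 465 + 4*1 = 465 + 4 = 469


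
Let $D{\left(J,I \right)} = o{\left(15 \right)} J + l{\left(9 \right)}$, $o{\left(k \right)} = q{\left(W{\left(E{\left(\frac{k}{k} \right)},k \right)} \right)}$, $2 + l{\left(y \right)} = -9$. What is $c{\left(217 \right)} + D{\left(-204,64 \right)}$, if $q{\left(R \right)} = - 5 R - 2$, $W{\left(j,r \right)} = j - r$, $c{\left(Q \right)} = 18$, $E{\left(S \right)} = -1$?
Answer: $-15905$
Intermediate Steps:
$l{\left(y \right)} = -11$ ($l{\left(y \right)} = -2 - 9 = -11$)
$q{\left(R \right)} = -2 - 5 R$
$o{\left(k \right)} = 3 + 5 k$ ($o{\left(k \right)} = -2 - 5 \left(-1 - k\right) = -2 + \left(5 + 5 k\right) = 3 + 5 k$)
$D{\left(J,I \right)} = -11 + 78 J$ ($D{\left(J,I \right)} = \left(3 + 5 \cdot 15\right) J - 11 = \left(3 + 75\right) J - 11 = 78 J - 11 = -11 + 78 J$)
$c{\left(217 \right)} + D{\left(-204,64 \right)} = 18 + \left(-11 + 78 \left(-204\right)\right) = 18 - 15923 = -15905$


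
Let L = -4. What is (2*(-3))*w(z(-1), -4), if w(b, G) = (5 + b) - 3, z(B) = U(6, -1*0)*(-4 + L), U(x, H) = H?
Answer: -12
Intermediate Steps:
z(B) = 0 (z(B) = (-1*0)*(-4 - 4) = 0*(-8) = 0)
w(b, G) = 2 + b
(2*(-3))*w(z(-1), -4) = (2*(-3))*(2 + 0) = -6*2 = -12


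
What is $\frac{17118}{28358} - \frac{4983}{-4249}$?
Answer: $\frac{107021148}{60246571} \approx 1.7764$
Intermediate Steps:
$\frac{17118}{28358} - \frac{4983}{-4249} = 17118 \cdot \frac{1}{28358} - - \frac{4983}{4249} = \frac{8559}{14179} + \frac{4983}{4249} = \frac{107021148}{60246571}$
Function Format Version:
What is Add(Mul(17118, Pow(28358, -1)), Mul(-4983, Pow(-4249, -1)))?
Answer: Rational(107021148, 60246571) ≈ 1.7764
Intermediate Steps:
Add(Mul(17118, Pow(28358, -1)), Mul(-4983, Pow(-4249, -1))) = Add(Mul(17118, Rational(1, 28358)), Mul(-4983, Rational(-1, 4249))) = Add(Rational(8559, 14179), Rational(4983, 4249)) = Rational(107021148, 60246571)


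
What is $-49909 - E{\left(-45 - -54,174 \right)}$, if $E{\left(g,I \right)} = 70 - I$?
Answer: $-49805$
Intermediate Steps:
$-49909 - E{\left(-45 - -54,174 \right)} = -49909 - \left(70 - 174\right) = -49909 - -104 = -49909 + 104 = -49805$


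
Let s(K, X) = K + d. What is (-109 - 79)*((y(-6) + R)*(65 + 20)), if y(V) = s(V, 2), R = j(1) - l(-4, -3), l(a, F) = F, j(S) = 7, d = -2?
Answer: -31960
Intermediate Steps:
R = 10 (R = 7 - 1*(-3) = 7 + 3 = 10)
s(K, X) = -2 + K (s(K, X) = K - 2 = -2 + K)
y(V) = -2 + V
(-109 - 79)*((y(-6) + R)*(65 + 20)) = (-109 - 79)*(((-2 - 6) + 10)*(65 + 20)) = -188*(-8 + 10)*85 = -376*85 = -188*170 = -31960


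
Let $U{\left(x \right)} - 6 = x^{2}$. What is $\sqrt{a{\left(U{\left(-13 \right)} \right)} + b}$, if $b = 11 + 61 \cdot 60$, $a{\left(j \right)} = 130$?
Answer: $\sqrt{3801} \approx 61.652$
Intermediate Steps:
$U{\left(x \right)} = 6 + x^{2}$
$b = 3671$ ($b = 11 + 3660 = 3671$)
$\sqrt{a{\left(U{\left(-13 \right)} \right)} + b} = \sqrt{130 + 3671} = \sqrt{3801}$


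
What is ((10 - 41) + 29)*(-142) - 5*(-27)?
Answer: 419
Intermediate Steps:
((10 - 41) + 29)*(-142) - 5*(-27) = (-31 + 29)*(-142) + 135 = -2*(-142) + 135 = 284 + 135 = 419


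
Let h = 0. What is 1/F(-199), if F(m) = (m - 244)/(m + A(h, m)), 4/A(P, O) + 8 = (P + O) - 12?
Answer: 43585/97017 ≈ 0.44925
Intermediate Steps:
A(P, O) = 4/(-20 + O + P) (A(P, O) = 4/(-8 + ((P + O) - 12)) = 4/(-8 + ((O + P) - 12)) = 4/(-8 + (-12 + O + P)) = 4/(-20 + O + P))
F(m) = (-244 + m)/(m + 4/(-20 + m)) (F(m) = (m - 244)/(m + 4/(-20 + m + 0)) = (-244 + m)/(m + 4/(-20 + m)))
1/F(-199) = 1/((-244 - 199)*(-20 - 199)/(4 - 199*(-20 - 199))) = 1/(-443*(-219)/(4 - 199*(-219))) = 1/(-443*(-219)/(4 + 43581)) = 1/(-443*(-219)/43585) = 1/((1/43585)*(-443)*(-219)) = 1/(97017/43585) = 43585/97017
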